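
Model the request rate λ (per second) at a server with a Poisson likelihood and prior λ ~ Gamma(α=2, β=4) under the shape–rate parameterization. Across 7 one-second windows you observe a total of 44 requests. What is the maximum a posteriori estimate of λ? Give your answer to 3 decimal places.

Σxᵢ = 44, n = 7.
Posterior ∝ λe^(−4λ) · λ^44e^(−7λ) = λ^45e^(−11λ), i.e. Gamma(shape=46, rate=11).
The mode of a Gamma(a, b) with a ≥ 1 (shape–rate) is (a−1)/b = 45/11 ≈ 4.091.

λ̂_MAP = 4.091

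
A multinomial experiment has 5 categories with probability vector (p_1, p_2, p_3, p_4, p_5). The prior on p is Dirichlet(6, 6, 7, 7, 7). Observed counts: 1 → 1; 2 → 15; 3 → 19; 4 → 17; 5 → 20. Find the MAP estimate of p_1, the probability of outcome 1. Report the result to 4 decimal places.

The posterior is Dirichlet(αᵢ + nᵢ) = Dirichlet(7, 21, 26, 24, 27).
For a Dirichlet(a₁,…,a_K) with all aᵢ > 1, the mode has j-th component (aⱼ − 1)/(Σaᵢ − K).
Here Σaᵢ = 105 and K = 5, so p_1 = (7 − 1)/(105 − 5) = 6/100 ≈ 0.0600.

MAP estimate: 0.0600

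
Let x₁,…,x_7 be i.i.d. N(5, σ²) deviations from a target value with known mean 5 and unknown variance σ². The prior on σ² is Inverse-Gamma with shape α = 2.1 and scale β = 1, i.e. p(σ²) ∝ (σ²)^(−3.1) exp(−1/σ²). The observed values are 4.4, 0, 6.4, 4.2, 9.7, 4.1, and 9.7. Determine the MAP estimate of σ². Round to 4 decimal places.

Sum of squared deviations about the known mean: SS = (4.4−5)² + (0−5)² + (6.4−5)² + (4.2−5)² + (9.7−5)² + (4.1−5)² + (9.7−5)² = 72.95.
The Normal likelihood contributes (σ²)^(−n/2) exp(−SS/(2σ²)), so the posterior is Inverse-Gamma(α + n/2, β + SS/2) = Inverse-Gamma(5.6, 37.475).
The mode of Inverse-Gamma(a, b) is b/(a+1) = 37.475/6.6 ≈ 5.6780.

σ̂²_MAP = 5.6780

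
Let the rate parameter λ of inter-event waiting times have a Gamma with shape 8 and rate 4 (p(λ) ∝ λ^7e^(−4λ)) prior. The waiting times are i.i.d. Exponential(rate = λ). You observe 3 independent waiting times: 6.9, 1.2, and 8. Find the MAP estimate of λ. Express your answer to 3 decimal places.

The Exponential(rate=λ) likelihood is ∝ λ^n e^(−λΣtᵢ). Here n = 3 and Σtᵢ = 6.9 + 1.2 + 8 = 16.1.
Posterior ∝ λ^7e^(−4λ) · λ^3e^(−16.1λ) = λ^10e^(−20.1λ), i.e. Gamma(11, 20.1).
Mode = (a−1)/b = 10/20.1 ≈ 0.498.

λ̂_MAP = 0.498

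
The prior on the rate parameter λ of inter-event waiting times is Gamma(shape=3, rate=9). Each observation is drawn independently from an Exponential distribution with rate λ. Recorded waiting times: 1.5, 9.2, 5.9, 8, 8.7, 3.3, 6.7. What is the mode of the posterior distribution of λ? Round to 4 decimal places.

λ̂_MAP = 0.1721

The Exponential(rate=λ) likelihood is ∝ λ^n e^(−λΣtᵢ). Here n = 7 and Σtᵢ = 1.5 + 9.2 + 5.9 + 8 + 8.7 + 3.3 + 6.7 = 43.3.
Posterior ∝ λ^2e^(−9λ) · λ^7e^(−43.3λ) = λ^9e^(−52.3λ), i.e. Gamma(10, 52.3).
Mode = (a−1)/b = 9/52.3 ≈ 0.1721.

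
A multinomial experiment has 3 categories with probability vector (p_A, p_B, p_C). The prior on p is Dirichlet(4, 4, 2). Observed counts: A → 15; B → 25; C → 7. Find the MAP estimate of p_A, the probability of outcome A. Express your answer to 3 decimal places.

MAP estimate of p_A = 0.333

The posterior is Dirichlet(αᵢ + nᵢ) = Dirichlet(19, 29, 9).
For a Dirichlet(a₁,…,a_K) with all aᵢ > 1, the mode has j-th component (aⱼ − 1)/(Σaᵢ − K).
Here Σaᵢ = 57 and K = 3, so p_A = (19 − 1)/(57 − 3) = 18/54 ≈ 0.333.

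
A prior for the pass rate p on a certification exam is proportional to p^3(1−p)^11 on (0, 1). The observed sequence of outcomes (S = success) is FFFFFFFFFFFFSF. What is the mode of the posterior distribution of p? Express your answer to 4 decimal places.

The prior density ∝ p^3(1−p)^11 is the kernel of Beta(4, 12).
Data: 1 success in 14 trials (from the sequence). The binomial likelihood contributes p(1−p)^13, so the posterior is Beta(4+1, 12+13) = Beta(5, 25).
For Beta(a, b) with a, b > 1 the mode is (a−1)/(a+b−2) = 4/28 ≈ 0.1429.

p̂_MAP = 0.1429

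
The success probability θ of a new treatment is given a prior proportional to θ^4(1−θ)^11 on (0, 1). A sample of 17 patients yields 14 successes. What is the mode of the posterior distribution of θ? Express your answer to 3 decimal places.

θ̂_MAP = 0.563

The prior density ∝ θ^4(1−θ)^11 is the kernel of Beta(5, 12).
Data: 14 successes in 17 trials. The binomial likelihood contributes θ^14(1−θ)^3, so the posterior is Beta(5+14, 12+3) = Beta(19, 15).
For Beta(a, b) with a, b > 1 the mode is (a−1)/(a+b−2) = 18/32 ≈ 0.563.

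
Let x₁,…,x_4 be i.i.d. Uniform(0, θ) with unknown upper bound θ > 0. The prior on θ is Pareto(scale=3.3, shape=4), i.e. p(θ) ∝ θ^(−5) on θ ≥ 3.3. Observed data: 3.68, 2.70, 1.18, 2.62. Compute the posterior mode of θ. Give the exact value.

θ̂_MAP = 3.68

The Uniform(0, θ) likelihood is θ^(−n) for θ ≥ max(xᵢ), zero otherwise. Here max(xᵢ) = 3.68.
Posterior ∝ θ^(−5) · θ^(−4) = θ^(−9) on θ ≥ max(3.3, 3.68) = 3.68.
This density is strictly decreasing in θ, so the posterior mode lies at the lower boundary of the support.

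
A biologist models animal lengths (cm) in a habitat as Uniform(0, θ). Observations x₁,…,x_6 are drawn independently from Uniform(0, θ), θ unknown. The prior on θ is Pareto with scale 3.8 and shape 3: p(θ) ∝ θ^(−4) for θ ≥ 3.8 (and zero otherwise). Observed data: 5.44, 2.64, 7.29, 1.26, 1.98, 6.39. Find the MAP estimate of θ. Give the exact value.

θ̂_MAP = 7.29

The Uniform(0, θ) likelihood is θ^(−n) for θ ≥ max(xᵢ), zero otherwise. Here max(xᵢ) = 7.29.
Posterior ∝ θ^(−4) · θ^(−6) = θ^(−10) on θ ≥ max(3.8, 7.29) = 7.29.
This density is strictly decreasing in θ, so the posterior mode lies at the lower boundary of the support.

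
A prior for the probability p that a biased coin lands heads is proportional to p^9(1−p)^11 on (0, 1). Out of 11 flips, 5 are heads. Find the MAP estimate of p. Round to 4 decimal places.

p̂_MAP = 0.4516

The prior density ∝ p^9(1−p)^11 is the kernel of Beta(10, 12).
Data: 5 successes in 11 trials. The binomial likelihood contributes p^5(1−p)^6, so the posterior is Beta(10+5, 12+6) = Beta(15, 18).
For Beta(a, b) with a, b > 1 the mode is (a−1)/(a+b−2) = 14/31 ≈ 0.4516.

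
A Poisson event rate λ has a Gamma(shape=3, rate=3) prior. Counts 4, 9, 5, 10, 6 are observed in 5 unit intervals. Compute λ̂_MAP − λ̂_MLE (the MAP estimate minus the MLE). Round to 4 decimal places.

MAP − MLE = -2.3000

Σxᵢ = 34. Posterior is Gamma(37, 8); MAP = (37−1)/8 = 36/8 ≈ 4.50000.
MLE = x̄ = 34/5 ≈ 6.80000.
Difference = 36/8 − 34/5 = -23/10 ≈ -2.3000.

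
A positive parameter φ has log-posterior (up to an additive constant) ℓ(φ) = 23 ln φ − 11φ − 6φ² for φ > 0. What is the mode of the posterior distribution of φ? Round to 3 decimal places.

φ̂_MAP = 1.000

ℓ'(φ) = 23/φ − 11 − 12φ. Setting this to zero and multiplying by φ: 12φ² + 11φ − 23 = 0.
φ = (−11 + √(11² + 4·12·23)) / (2·12) = (−11 + √1225) / 24 = (−11 + 35)/24 = 1.
ℓ''(φ) = −23/φ² − 12 < 0, confirming a maximum.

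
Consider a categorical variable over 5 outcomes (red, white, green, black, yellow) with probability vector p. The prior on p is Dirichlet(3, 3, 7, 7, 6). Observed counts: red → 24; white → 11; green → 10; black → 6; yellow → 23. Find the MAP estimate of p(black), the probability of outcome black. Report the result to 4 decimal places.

MAP estimate of p(black) = 0.1263

The posterior is Dirichlet(αᵢ + nᵢ) = Dirichlet(27, 14, 17, 13, 29).
For a Dirichlet(a₁,…,a_K) with all aᵢ > 1, the mode has j-th component (aⱼ − 1)/(Σaᵢ − K).
Here Σaᵢ = 100 and K = 5, so p(black) = (13 − 1)/(100 − 5) = 12/95 ≈ 0.1263.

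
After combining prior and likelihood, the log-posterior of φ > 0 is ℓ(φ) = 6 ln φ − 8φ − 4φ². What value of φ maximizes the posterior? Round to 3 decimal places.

ℓ'(φ) = 6/φ − 8 − 8φ. Setting this to zero and multiplying by φ: 8φ² + 8φ − 6 = 0.
φ = (−8 + √(8² + 4·8·6)) / (2·8) = (−8 + √256) / 16 = (−8 + 16)/16 = 1/2.
ℓ''(φ) = −6/φ² − 8 < 0, confirming a maximum.

φ̂_MAP = 0.500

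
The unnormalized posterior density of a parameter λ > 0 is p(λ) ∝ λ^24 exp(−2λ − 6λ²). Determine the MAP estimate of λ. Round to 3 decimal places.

λ̂_MAP = 1.333

ℓ'(λ) = 24/λ − 2 − 12λ. Setting this to zero and multiplying by λ: 12λ² + 2λ − 24 = 0.
λ = (−2 + √(2² + 4·12·24)) / (2·12) = (−2 + √1156) / 24 = (−2 + 34)/24 = 4/3.
ℓ''(λ) = −24/λ² − 12 < 0, confirming a maximum.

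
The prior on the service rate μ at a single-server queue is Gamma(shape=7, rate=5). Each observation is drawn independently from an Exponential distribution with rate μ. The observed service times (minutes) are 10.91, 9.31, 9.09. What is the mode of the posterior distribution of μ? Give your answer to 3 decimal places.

μ̂_MAP = 0.262

The Exponential(rate=μ) likelihood is ∝ μ^n e^(−μΣtᵢ). Here n = 3 and Σtᵢ = 10.91 + 9.31 + 9.09 = 29.31.
Posterior ∝ μ^6e^(−5μ) · μ^3e^(−29.31μ) = μ^9e^(−34.31μ), i.e. Gamma(10, 34.31).
Mode = (a−1)/b = 9/34.31 ≈ 0.262.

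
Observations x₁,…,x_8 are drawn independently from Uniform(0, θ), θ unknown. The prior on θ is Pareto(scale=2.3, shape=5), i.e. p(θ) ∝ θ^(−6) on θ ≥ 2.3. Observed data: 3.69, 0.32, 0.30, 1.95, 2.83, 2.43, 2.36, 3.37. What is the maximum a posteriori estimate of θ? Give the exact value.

θ̂_MAP = 3.69

The Uniform(0, θ) likelihood is θ^(−n) for θ ≥ max(xᵢ), zero otherwise. Here max(xᵢ) = 3.69.
Posterior ∝ θ^(−6) · θ^(−8) = θ^(−14) on θ ≥ max(2.3, 3.69) = 3.69.
This density is strictly decreasing in θ, so the posterior mode lies at the lower boundary of the support.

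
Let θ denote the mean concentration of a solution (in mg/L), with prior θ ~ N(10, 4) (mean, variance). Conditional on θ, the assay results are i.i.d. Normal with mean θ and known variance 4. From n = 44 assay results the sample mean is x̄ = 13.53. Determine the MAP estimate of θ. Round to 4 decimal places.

θ̂_MAP = 13.4516

n = 44, x̄ = 13.53.
For a Normal prior and Normal likelihood with known variance, the posterior is Normal; its mode equals its mean, the precision-weighted average.
Prior precision 1/σ₀² = 1/4 = 0.25; data precision n/σ² = 44/4 = 11.
θ̂ = (0.25·10 + 11·13.53) / (0.25 + 11) = 151.33/11.25 = 15133/1125 ≈ 13.4516.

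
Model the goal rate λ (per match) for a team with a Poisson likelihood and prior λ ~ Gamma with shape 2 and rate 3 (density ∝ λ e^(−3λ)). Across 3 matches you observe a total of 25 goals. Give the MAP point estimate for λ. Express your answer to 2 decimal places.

λ̂_MAP = 4.33

Σxᵢ = 25, n = 3.
Posterior ∝ λe^(−3λ) · λ^25e^(−3λ) = λ^26e^(−6λ), i.e. Gamma(shape=27, rate=6).
The mode of a Gamma(a, b) with a ≥ 1 (shape–rate) is (a−1)/b = 26/6 ≈ 4.33.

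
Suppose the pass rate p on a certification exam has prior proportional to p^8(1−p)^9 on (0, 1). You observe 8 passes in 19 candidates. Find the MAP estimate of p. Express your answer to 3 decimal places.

p̂_MAP = 0.444

The prior density ∝ p^8(1−p)^9 is the kernel of Beta(9, 10).
Data: 8 successes in 19 trials. The binomial likelihood contributes p^8(1−p)^11, so the posterior is Beta(9+8, 10+11) = Beta(17, 21).
For Beta(a, b) with a, b > 1 the mode is (a−1)/(a+b−2) = 16/36 ≈ 0.444.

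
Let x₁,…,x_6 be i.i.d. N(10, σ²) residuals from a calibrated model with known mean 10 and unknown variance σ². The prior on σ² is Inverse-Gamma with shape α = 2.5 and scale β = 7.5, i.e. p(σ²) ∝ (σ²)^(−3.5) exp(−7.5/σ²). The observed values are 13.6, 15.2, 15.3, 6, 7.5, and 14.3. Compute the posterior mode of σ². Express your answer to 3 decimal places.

σ̂²_MAP = 9.525

Sum of squared deviations about the known mean: SS = (13.6−10)² + (15.2−10)² + (15.3−10)² + (6−10)² + (7.5−10)² + (14.3−10)² = 108.83.
The Normal likelihood contributes (σ²)^(−n/2) exp(−SS/(2σ²)), so the posterior is Inverse-Gamma(α + n/2, β + SS/2) = Inverse-Gamma(5.5, 61.915).
The mode of Inverse-Gamma(a, b) is b/(a+1) = 61.915/6.5 ≈ 9.525.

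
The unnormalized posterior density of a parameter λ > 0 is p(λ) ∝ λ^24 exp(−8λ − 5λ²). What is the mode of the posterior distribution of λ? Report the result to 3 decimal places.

ℓ'(λ) = 24/λ − 8 − 10λ. Setting this to zero and multiplying by λ: 10λ² + 8λ − 24 = 0.
λ = (−8 + √(8² + 4·10·24)) / (2·10) = (−8 + √1024) / 20 = (−8 + 32)/20 = 6/5.
ℓ''(λ) = −24/λ² − 10 < 0, confirming a maximum.

λ̂_MAP = 1.200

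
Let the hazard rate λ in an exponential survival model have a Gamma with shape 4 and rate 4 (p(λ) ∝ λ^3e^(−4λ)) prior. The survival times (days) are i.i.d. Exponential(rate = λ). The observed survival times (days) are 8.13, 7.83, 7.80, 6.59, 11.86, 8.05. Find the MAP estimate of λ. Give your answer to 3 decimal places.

The Exponential(rate=λ) likelihood is ∝ λ^n e^(−λΣtᵢ). Here n = 6 and Σtᵢ = 8.13 + 7.83 + 7.80 + 6.59 + 11.86 + 8.05 = 50.26.
Posterior ∝ λ^3e^(−4λ) · λ^6e^(−50.26λ) = λ^9e^(−54.26λ), i.e. Gamma(10, 54.26).
Mode = (a−1)/b = 9/54.26 ≈ 0.166.

λ̂_MAP = 0.166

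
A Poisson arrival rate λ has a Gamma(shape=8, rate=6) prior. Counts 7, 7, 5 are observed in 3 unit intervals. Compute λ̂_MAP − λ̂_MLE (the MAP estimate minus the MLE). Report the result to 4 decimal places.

Σxᵢ = 19. Posterior is Gamma(27, 9); MAP = (27−1)/9 = 26/9 ≈ 2.88889.
MLE = x̄ = 19/3 ≈ 6.33333.
Difference = 26/9 − 19/3 = -31/9 ≈ -3.4444.

MAP − MLE = -3.4444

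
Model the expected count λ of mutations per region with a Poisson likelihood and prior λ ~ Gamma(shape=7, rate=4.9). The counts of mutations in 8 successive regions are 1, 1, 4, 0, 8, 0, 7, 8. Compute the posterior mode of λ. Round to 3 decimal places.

λ̂_MAP = 2.713

Σxᵢ = 1+1+4+0+8+0+7+8 = 29, with n = 8.
Posterior ∝ λ^6e^(−4.9λ) · λ^29e^(−8λ) = λ^35e^(−12.9λ), i.e. Gamma(shape=36, rate=12.9).
The mode of a Gamma(a, b) with a ≥ 1 (shape–rate) is (a−1)/b = 35/12.9 ≈ 2.713.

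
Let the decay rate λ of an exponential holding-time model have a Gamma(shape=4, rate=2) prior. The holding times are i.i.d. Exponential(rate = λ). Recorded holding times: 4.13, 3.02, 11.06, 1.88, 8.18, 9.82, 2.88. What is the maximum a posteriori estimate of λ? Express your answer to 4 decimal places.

λ̂_MAP = 0.2327

The Exponential(rate=λ) likelihood is ∝ λ^n e^(−λΣtᵢ). Here n = 7 and Σtᵢ = 4.13 + 3.02 + 11.06 + 1.88 + 8.18 + 9.82 + 2.88 = 40.97.
Posterior ∝ λ^3e^(−2λ) · λ^7e^(−40.97λ) = λ^10e^(−42.97λ), i.e. Gamma(11, 42.97).
Mode = (a−1)/b = 10/42.97 ≈ 0.2327.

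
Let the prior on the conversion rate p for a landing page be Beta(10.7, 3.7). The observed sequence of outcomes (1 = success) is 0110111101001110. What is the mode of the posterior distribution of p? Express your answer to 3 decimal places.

Prior: Beta(10.7, 3.7).
Data: 10 successes in 16 trials (from the sequence). The binomial likelihood contributes p^10(1−p)^6, so the posterior is Beta(10.7+10, 3.7+6) = Beta(20.7, 9.7).
For Beta(a, b) with a, b > 1 the mode is (a−1)/(a+b−2) = 19.7/28.4 ≈ 0.694.

p̂_MAP = 0.694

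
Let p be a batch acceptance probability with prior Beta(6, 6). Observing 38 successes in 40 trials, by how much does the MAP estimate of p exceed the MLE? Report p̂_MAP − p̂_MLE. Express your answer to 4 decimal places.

Posterior is Beta(44, 8); MAP = (44−1)/(52−2) = 43/50 ≈ 0.86000.
MLE ignores the prior: p̂_MLE = k/n = 38/40 ≈ 0.95000.
Difference = 43/50 − 38/40 = -9/100 ≈ -0.0900.

MAP − MLE = -0.0900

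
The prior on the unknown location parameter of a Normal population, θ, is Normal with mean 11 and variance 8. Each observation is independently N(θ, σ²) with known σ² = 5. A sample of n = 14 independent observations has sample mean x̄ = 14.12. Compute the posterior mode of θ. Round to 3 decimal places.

θ̂_MAP = 13.987

n = 14, x̄ = 14.12.
For a Normal prior and Normal likelihood with known variance, the posterior is Normal; its mode equals its mean, the precision-weighted average.
Prior precision 1/σ₀² = 1/8 = 0.125; data precision n/σ² = 14/5 = 2.8.
θ̂ = (0.125·11 + 2.8·14.12) / (0.125 + 2.8) = 40.911/2.925 = 1049/75 ≈ 13.987.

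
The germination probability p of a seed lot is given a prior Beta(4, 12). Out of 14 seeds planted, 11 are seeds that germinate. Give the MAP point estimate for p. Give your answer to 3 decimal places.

p̂_MAP = 0.500

Prior: Beta(4, 12).
Data: 11 successes in 14 trials. The binomial likelihood contributes p^11(1−p)^3, so the posterior is Beta(4+11, 12+3) = Beta(15, 15).
For Beta(a, b) with a, b > 1 the mode is (a−1)/(a+b−2) = 14/28 ≈ 0.500.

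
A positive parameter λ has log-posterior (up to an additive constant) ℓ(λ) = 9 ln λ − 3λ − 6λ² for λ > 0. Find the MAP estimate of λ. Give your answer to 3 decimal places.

λ̂_MAP = 0.750

ℓ'(λ) = 9/λ − 3 − 12λ. Setting this to zero and multiplying by λ: 12λ² + 3λ − 9 = 0.
λ = (−3 + √(3² + 4·12·9)) / (2·12) = (−3 + √441) / 24 = (−3 + 21)/24 = 3/4.
ℓ''(λ) = −9/λ² − 12 < 0, confirming a maximum.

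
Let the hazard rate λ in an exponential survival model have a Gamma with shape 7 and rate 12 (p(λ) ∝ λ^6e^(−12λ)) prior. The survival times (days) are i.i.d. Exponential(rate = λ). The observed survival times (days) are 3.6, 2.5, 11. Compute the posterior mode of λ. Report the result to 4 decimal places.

The Exponential(rate=λ) likelihood is ∝ λ^n e^(−λΣtᵢ). Here n = 3 and Σtᵢ = 3.6 + 2.5 + 11 = 17.1.
Posterior ∝ λ^6e^(−12λ) · λ^3e^(−17.1λ) = λ^9e^(−29.1λ), i.e. Gamma(10, 29.1).
Mode = (a−1)/b = 9/29.1 ≈ 0.3093.

λ̂_MAP = 0.3093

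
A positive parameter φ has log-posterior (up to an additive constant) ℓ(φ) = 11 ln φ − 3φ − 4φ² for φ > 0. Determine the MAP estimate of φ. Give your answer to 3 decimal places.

ℓ'(φ) = 11/φ − 3 − 8φ. Setting this to zero and multiplying by φ: 8φ² + 3φ − 11 = 0.
φ = (−3 + √(3² + 4·8·11)) / (2·8) = (−3 + √361) / 16 = (−3 + 19)/16 = 1.
ℓ''(φ) = −11/φ² − 8 < 0, confirming a maximum.

φ̂_MAP = 1.000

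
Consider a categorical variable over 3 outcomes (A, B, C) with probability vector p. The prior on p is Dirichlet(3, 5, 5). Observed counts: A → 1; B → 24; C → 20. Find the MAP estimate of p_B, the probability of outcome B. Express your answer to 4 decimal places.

MAP estimate of p_B = 0.5091

The posterior is Dirichlet(αᵢ + nᵢ) = Dirichlet(4, 29, 25).
For a Dirichlet(a₁,…,a_K) with all aᵢ > 1, the mode has j-th component (aⱼ − 1)/(Σaᵢ − K).
Here Σaᵢ = 58 and K = 3, so p_B = (29 − 1)/(58 − 3) = 28/55 ≈ 0.5091.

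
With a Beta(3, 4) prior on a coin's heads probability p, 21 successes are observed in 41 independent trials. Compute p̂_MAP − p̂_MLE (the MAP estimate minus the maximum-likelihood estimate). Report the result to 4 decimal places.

MAP − MLE = -0.0122

Posterior is Beta(24, 24); MAP = (24−1)/(48−2) = 23/46 ≈ 0.50000.
MLE ignores the prior: p̂_MLE = k/n = 21/41 ≈ 0.51220.
Difference = 23/46 − 21/41 = -1/82 ≈ -0.0122.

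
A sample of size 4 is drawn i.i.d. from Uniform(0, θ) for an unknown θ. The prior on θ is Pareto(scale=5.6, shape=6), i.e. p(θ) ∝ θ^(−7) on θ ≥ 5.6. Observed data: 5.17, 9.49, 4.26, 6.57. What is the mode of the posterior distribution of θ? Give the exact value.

θ̂_MAP = 9.49

The Uniform(0, θ) likelihood is θ^(−n) for θ ≥ max(xᵢ), zero otherwise. Here max(xᵢ) = 9.49.
Posterior ∝ θ^(−7) · θ^(−4) = θ^(−11) on θ ≥ max(5.6, 9.49) = 9.49.
This density is strictly decreasing in θ, so the posterior mode lies at the lower boundary of the support.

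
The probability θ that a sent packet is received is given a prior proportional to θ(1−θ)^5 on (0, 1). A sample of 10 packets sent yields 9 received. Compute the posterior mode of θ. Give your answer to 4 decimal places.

The prior density ∝ θ(1−θ)^5 is the kernel of Beta(2, 6).
Data: 9 successes in 10 trials. The binomial likelihood contributes θ^9(1−θ)^1, so the posterior is Beta(2+9, 6+1) = Beta(11, 7).
For Beta(a, b) with a, b > 1 the mode is (a−1)/(a+b−2) = 10/16 ≈ 0.6250.

θ̂_MAP = 0.6250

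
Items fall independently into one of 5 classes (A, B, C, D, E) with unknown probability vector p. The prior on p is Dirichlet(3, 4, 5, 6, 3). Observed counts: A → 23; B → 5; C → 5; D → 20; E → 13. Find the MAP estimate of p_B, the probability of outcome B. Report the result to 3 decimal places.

MAP estimate of p_B = 0.098

The posterior is Dirichlet(αᵢ + nᵢ) = Dirichlet(26, 9, 10, 26, 16).
For a Dirichlet(a₁,…,a_K) with all aᵢ > 1, the mode has j-th component (aⱼ − 1)/(Σaᵢ − K).
Here Σaᵢ = 87 and K = 5, so p_B = (9 − 1)/(87 − 5) = 8/82 ≈ 0.098.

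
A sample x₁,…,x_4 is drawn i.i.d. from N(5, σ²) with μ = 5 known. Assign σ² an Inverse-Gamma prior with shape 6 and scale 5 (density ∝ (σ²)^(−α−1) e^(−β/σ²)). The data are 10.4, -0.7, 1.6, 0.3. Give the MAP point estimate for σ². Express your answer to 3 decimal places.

Sum of squared deviations about the known mean: SS = (10.4−5)² + (-0.7−5)² + (1.6−5)² + (0.3−5)² = 95.3.
The Normal likelihood contributes (σ²)^(−n/2) exp(−SS/(2σ²)), so the posterior is Inverse-Gamma(α + n/2, β + SS/2) = Inverse-Gamma(8, 52.65).
The mode of Inverse-Gamma(a, b) is b/(a+1) = 52.65/9 ≈ 5.850.

σ̂²_MAP = 5.850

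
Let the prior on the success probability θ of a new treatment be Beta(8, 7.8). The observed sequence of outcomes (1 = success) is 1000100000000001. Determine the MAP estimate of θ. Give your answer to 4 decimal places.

Prior: Beta(8, 7.8).
Data: 3 successes in 16 trials (from the sequence). The binomial likelihood contributes θ^3(1−θ)^13, so the posterior is Beta(8+3, 7.8+13) = Beta(11, 20.8).
For Beta(a, b) with a, b > 1 the mode is (a−1)/(a+b−2) = 10/29.8 ≈ 0.3356.

θ̂_MAP = 0.3356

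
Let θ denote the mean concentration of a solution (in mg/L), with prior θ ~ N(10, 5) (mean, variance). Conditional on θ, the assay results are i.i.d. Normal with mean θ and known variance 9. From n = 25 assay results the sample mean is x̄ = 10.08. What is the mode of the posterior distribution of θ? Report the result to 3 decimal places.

n = 25, x̄ = 10.08.
For a Normal prior and Normal likelihood with known variance, the posterior is Normal; its mode equals its mean, the precision-weighted average.
Prior precision 1/σ₀² = 1/5 = 0.2; data precision n/σ² = 25/9.
θ̂ = (0.2·10 + (25/9)·10.08) / (0.2 + 25/9) = 30/(134/45) = 675/67 ≈ 10.075.

θ̂_MAP = 10.075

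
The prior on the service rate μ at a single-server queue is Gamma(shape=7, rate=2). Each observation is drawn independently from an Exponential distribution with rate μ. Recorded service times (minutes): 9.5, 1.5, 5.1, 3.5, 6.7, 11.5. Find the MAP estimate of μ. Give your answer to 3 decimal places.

μ̂_MAP = 0.302

The Exponential(rate=μ) likelihood is ∝ μ^n e^(−μΣtᵢ). Here n = 6 and Σtᵢ = 9.5 + 1.5 + 5.1 + 3.5 + 6.7 + 11.5 = 37.8.
Posterior ∝ μ^6e^(−2μ) · μ^6e^(−37.8μ) = μ^12e^(−39.8μ), i.e. Gamma(13, 39.8).
Mode = (a−1)/b = 12/39.8 ≈ 0.302.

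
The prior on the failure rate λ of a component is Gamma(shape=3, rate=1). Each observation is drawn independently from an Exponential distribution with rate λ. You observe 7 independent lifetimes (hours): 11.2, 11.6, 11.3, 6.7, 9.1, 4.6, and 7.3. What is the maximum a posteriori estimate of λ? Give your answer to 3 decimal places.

λ̂_MAP = 0.143

The Exponential(rate=λ) likelihood is ∝ λ^n e^(−λΣtᵢ). Here n = 7 and Σtᵢ = 11.2 + 11.6 + 11.3 + 6.7 + 9.1 + 4.6 + 7.3 = 61.8.
Posterior ∝ λ^2e^(−1λ) · λ^7e^(−61.8λ) = λ^9e^(−62.8λ), i.e. Gamma(10, 62.8).
Mode = (a−1)/b = 9/62.8 ≈ 0.143.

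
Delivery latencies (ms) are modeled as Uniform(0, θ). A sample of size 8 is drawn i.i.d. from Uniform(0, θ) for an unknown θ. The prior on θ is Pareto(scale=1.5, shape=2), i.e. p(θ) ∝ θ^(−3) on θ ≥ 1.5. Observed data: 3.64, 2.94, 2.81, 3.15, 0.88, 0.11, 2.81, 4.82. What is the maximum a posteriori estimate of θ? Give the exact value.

The Uniform(0, θ) likelihood is θ^(−n) for θ ≥ max(xᵢ), zero otherwise. Here max(xᵢ) = 4.82.
Posterior ∝ θ^(−3) · θ^(−8) = θ^(−11) on θ ≥ max(1.5, 4.82) = 4.82.
This density is strictly decreasing in θ, so the posterior mode lies at the lower boundary of the support.

θ̂_MAP = 4.82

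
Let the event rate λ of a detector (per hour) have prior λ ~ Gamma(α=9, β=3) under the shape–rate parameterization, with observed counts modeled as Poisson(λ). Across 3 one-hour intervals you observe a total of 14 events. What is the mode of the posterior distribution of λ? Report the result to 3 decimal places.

Σxᵢ = 14, n = 3.
Posterior ∝ λ^8e^(−3λ) · λ^14e^(−3λ) = λ^22e^(−6λ), i.e. Gamma(shape=23, rate=6).
The mode of a Gamma(a, b) with a ≥ 1 (shape–rate) is (a−1)/b = 22/6 ≈ 3.667.

λ̂_MAP = 3.667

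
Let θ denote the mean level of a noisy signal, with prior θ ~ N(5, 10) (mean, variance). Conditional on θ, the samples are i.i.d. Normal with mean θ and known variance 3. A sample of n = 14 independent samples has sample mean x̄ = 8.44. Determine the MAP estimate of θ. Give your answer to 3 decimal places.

n = 14, x̄ = 8.44.
For a Normal prior and Normal likelihood with known variance, the posterior is Normal; its mode equals its mean, the precision-weighted average.
Prior precision 1/σ₀² = 1/10 = 0.1; data precision n/σ² = 14/3.
θ̂ = (0.1·5 + (14/3)·8.44) / (0.1 + 14/3) = (5983/150)/(143/30) = 5983/715 ≈ 8.368.

θ̂_MAP = 8.368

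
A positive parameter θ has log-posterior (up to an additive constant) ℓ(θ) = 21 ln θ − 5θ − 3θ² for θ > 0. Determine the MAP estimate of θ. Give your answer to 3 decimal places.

θ̂_MAP = 1.500

ℓ'(θ) = 21/θ − 5 − 6θ. Setting this to zero and multiplying by θ: 6θ² + 5θ − 21 = 0.
θ = (−5 + √(5² + 4·6·21)) / (2·6) = (−5 + √529) / 12 = (−5 + 23)/12 = 3/2.
ℓ''(θ) = −21/θ² − 6 < 0, confirming a maximum.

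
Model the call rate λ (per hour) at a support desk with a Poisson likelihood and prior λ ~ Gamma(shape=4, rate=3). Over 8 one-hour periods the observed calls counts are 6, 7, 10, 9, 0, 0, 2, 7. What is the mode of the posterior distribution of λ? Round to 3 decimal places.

Σxᵢ = 6+7+10+9+0+0+2+7 = 41, with n = 8.
Posterior ∝ λ^3e^(−3λ) · λ^41e^(−8λ) = λ^44e^(−11λ), i.e. Gamma(shape=45, rate=11).
The mode of a Gamma(a, b) with a ≥ 1 (shape–rate) is (a−1)/b = 44/11 ≈ 4.000.

λ̂_MAP = 4.000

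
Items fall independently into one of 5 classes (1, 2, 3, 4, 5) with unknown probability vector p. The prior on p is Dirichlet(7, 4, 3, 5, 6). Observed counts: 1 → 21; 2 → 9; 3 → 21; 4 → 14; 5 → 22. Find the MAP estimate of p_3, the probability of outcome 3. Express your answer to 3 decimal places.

MAP estimate: 0.215

The posterior is Dirichlet(αᵢ + nᵢ) = Dirichlet(28, 13, 24, 19, 28).
For a Dirichlet(a₁,…,a_K) with all aᵢ > 1, the mode has j-th component (aⱼ − 1)/(Σaᵢ − K).
Here Σaᵢ = 112 and K = 5, so p_3 = (24 − 1)/(112 − 5) = 23/107 ≈ 0.215.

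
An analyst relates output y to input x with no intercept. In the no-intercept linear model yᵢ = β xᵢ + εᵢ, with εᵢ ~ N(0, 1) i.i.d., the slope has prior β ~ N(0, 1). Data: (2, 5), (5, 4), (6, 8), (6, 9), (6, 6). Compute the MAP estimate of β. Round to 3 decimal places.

log p(β | y) = −Σ(yᵢ − βxᵢ)²/(2·1) − β²/(2·1) + const.
Setting the derivative to zero: Σxᵢ(yᵢ − βxᵢ)/1 − β/1 = 0, so β = Σxᵢyᵢ / (Σxᵢ² + σ²/τ²).
Σxᵢyᵢ = 2·5 + 5·4 + 6·8 + 6·9 + 6·6 = 168; Σxᵢ² = 137; σ²/τ² = 1.
β̂_MAP = 168 / (137 + 1) = 168/138 ≈ 1.217.

β̂_MAP = 1.217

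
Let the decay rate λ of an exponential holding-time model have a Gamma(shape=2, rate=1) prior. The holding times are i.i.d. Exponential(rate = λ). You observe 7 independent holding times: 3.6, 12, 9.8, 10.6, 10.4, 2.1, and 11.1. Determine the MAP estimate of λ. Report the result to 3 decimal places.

The Exponential(rate=λ) likelihood is ∝ λ^n e^(−λΣtᵢ). Here n = 7 and Σtᵢ = 3.6 + 12 + 9.8 + 10.6 + 10.4 + 2.1 + 11.1 = 59.6.
Posterior ∝ λe^(−1λ) · λ^7e^(−59.6λ) = λ^8e^(−60.6λ), i.e. Gamma(9, 60.6).
Mode = (a−1)/b = 8/60.6 ≈ 0.132.

λ̂_MAP = 0.132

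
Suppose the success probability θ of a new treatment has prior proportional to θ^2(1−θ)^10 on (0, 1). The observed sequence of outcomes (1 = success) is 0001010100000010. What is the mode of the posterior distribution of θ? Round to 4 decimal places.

The prior density ∝ θ^2(1−θ)^10 is the kernel of Beta(3, 11).
Data: 4 successes in 16 trials (from the sequence). The binomial likelihood contributes θ^4(1−θ)^12, so the posterior is Beta(3+4, 11+12) = Beta(7, 23).
For Beta(a, b) with a, b > 1 the mode is (a−1)/(a+b−2) = 6/28 ≈ 0.2143.

θ̂_MAP = 0.2143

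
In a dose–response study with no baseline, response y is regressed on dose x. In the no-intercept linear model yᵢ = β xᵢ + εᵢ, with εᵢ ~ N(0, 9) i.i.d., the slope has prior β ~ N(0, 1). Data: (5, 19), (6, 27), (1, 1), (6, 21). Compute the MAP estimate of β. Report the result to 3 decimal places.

log p(β | y) = −Σ(yᵢ − βxᵢ)²/(2·9) − β²/(2·1) + const.
Setting the derivative to zero: Σxᵢ(yᵢ − βxᵢ)/9 − β/1 = 0, so β = Σxᵢyᵢ / (Σxᵢ² + σ²/τ²).
Σxᵢyᵢ = 5·19 + 6·27 + 1·1 + 6·21 = 384; Σxᵢ² = 98; σ²/τ² = 9.
β̂_MAP = 384 / (98 + 9) = 384/107 ≈ 3.589.

β̂_MAP = 3.589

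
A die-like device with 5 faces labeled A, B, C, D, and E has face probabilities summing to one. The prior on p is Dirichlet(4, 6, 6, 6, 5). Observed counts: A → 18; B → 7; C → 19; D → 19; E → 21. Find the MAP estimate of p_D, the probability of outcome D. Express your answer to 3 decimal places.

The posterior is Dirichlet(αᵢ + nᵢ) = Dirichlet(22, 13, 25, 25, 26).
For a Dirichlet(a₁,…,a_K) with all aᵢ > 1, the mode has j-th component (aⱼ − 1)/(Σaᵢ − K).
Here Σaᵢ = 111 and K = 5, so p_D = (25 − 1)/(111 − 5) = 24/106 ≈ 0.226.

MAP estimate of p_D = 0.226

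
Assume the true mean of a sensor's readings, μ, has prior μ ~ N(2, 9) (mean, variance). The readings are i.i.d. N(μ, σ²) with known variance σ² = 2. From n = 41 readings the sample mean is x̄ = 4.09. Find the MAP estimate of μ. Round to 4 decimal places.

μ̂_MAP = 4.0787

n = 41, x̄ = 4.09.
For a Normal prior and Normal likelihood with known variance, the posterior is Normal; its mode equals its mean, the precision-weighted average.
Prior precision 1/σ₀² = 1/9; data precision n/σ² = 41/2 = 20.5.
μ̂ = ((1/9)·2 + 20.5·4.09) / (1/9 + 20.5) = (151321/1800)/(371/18) = 151321/37100 ≈ 4.0787.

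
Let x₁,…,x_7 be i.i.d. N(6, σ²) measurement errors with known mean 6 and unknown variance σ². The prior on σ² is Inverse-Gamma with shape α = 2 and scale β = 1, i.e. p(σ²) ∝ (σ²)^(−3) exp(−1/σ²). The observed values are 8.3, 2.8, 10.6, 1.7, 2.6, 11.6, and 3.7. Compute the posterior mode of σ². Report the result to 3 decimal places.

σ̂²_MAP = 8.107

Sum of squared deviations about the known mean: SS = (8.3−6)² + (2.8−6)² + (10.6−6)² + (1.7−6)² + (2.6−6)² + (11.6−6)² + (3.7−6)² = 103.39.
The Normal likelihood contributes (σ²)^(−n/2) exp(−SS/(2σ²)), so the posterior is Inverse-Gamma(α + n/2, β + SS/2) = Inverse-Gamma(5.5, 52.695).
The mode of Inverse-Gamma(a, b) is b/(a+1) = 52.695/6.5 ≈ 8.107.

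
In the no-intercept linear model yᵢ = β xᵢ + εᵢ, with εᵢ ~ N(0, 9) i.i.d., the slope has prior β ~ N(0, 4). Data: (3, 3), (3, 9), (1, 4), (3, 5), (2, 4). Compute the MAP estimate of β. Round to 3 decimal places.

log p(β | y) = −Σ(yᵢ − βxᵢ)²/(2·9) − β²/(2·4) + const.
Setting the derivative to zero: Σxᵢ(yᵢ − βxᵢ)/9 − β/4 = 0, so β = Σxᵢyᵢ / (Σxᵢ² + σ²/τ²).
Σxᵢyᵢ = 3·3 + 3·9 + 1·4 + 3·5 + 2·4 = 63; Σxᵢ² = 32; σ²/τ² = 2.25.
β̂_MAP = 63 / (32 + 2.25) = 63/34.25 ≈ 1.839.

β̂_MAP = 1.839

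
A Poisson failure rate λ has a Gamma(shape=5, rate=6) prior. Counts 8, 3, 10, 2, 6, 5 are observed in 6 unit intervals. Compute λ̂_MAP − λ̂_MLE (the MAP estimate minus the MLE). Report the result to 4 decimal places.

MAP − MLE = -2.5000

Σxᵢ = 34. Posterior is Gamma(39, 12); MAP = (39−1)/12 = 38/12 ≈ 3.16667.
MLE = x̄ = 34/6 ≈ 5.66667.
Difference = 38/12 − 34/6 = -5/2 ≈ -2.5000.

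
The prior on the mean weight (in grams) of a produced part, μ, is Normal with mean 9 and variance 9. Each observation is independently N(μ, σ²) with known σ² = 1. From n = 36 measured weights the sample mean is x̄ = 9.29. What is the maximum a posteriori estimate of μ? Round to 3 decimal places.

μ̂_MAP = 9.289

n = 36, x̄ = 9.29.
For a Normal prior and Normal likelihood with known variance, the posterior is Normal; its mode equals its mean, the precision-weighted average.
Prior precision 1/σ₀² = 1/9; data precision n/σ² = 36/1 = 36.
μ̂ = ((1/9)·9 + 36·9.29) / (1/9 + 36) = 335.44/(325/9) = 75474/8125 ≈ 9.289.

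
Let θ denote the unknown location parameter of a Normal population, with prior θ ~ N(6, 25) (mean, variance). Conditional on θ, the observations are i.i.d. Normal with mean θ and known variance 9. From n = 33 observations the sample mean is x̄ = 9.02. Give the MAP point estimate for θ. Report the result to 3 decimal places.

n = 33, x̄ = 9.02.
For a Normal prior and Normal likelihood with known variance, the posterior is Normal; its mode equals its mean, the precision-weighted average.
Prior precision 1/σ₀² = 1/25 = 0.04; data precision n/σ² = 33/9 = 11/3.
θ̂ = (0.04·6 + (11/3)·9.02) / (0.04 + 11/3) = (4997/150)/(278/75) = 4997/556 ≈ 8.987.

θ̂_MAP = 8.987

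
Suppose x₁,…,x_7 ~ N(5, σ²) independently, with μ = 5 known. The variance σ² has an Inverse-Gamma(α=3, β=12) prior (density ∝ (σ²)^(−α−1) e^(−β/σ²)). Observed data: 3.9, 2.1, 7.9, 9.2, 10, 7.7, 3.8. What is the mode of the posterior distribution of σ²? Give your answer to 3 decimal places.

Sum of squared deviations about the known mean: SS = (3.9−5)² + (2.1−5)² + (7.9−5)² + (9.2−5)² + (10−5)² + (7.7−5)² + (3.8−5)² = 69.4.
The Normal likelihood contributes (σ²)^(−n/2) exp(−SS/(2σ²)), so the posterior is Inverse-Gamma(α + n/2, β + SS/2) = Inverse-Gamma(6.5, 46.7).
The mode of Inverse-Gamma(a, b) is b/(a+1) = 46.7/7.5 ≈ 6.227.

σ̂²_MAP = 6.227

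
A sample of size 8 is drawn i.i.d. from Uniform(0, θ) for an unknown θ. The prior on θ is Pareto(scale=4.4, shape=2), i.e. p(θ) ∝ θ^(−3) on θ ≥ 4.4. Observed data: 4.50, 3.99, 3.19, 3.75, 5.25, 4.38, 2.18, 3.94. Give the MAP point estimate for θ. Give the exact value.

θ̂_MAP = 5.25

The Uniform(0, θ) likelihood is θ^(−n) for θ ≥ max(xᵢ), zero otherwise. Here max(xᵢ) = 5.25.
Posterior ∝ θ^(−3) · θ^(−8) = θ^(−11) on θ ≥ max(4.4, 5.25) = 5.25.
This density is strictly decreasing in θ, so the posterior mode lies at the lower boundary of the support.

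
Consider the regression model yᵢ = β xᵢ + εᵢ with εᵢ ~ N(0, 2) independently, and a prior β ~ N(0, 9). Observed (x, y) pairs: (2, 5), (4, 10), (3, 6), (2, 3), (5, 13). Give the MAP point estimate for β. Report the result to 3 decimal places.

log p(β | y) = −Σ(yᵢ − βxᵢ)²/(2·2) − β²/(2·9) + const.
Setting the derivative to zero: Σxᵢ(yᵢ − βxᵢ)/2 − β/9 = 0, so β = Σxᵢyᵢ / (Σxᵢ² + σ²/τ²).
Σxᵢyᵢ = 2·5 + 4·10 + 3·6 + 2·3 + 5·13 = 139; Σxᵢ² = 58; σ²/τ² = 2/9.
β̂_MAP = 139 / (58 + 2/9) = 139/(524/9) = 1251/524 ≈ 2.387.

β̂_MAP = 2.387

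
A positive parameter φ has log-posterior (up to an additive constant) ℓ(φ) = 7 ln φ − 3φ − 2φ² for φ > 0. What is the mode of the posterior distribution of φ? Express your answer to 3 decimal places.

ℓ'(φ) = 7/φ − 3 − 4φ. Setting this to zero and multiplying by φ: 4φ² + 3φ − 7 = 0.
φ = (−3 + √(3² + 4·4·7)) / (2·4) = (−3 + √121) / 8 = (−3 + 11)/8 = 1.
ℓ''(φ) = −7/φ² − 4 < 0, confirming a maximum.

φ̂_MAP = 1.000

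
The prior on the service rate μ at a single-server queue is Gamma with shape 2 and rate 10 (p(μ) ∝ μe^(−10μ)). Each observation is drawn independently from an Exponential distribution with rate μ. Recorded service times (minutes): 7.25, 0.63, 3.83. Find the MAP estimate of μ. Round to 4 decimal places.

μ̂_MAP = 0.1842

The Exponential(rate=μ) likelihood is ∝ μ^n e^(−μΣtᵢ). Here n = 3 and Σtᵢ = 7.25 + 0.63 + 3.83 = 11.71.
Posterior ∝ μe^(−10μ) · μ^3e^(−11.71μ) = μ^4e^(−21.71μ), i.e. Gamma(5, 21.71).
Mode = (a−1)/b = 4/21.71 ≈ 0.1842.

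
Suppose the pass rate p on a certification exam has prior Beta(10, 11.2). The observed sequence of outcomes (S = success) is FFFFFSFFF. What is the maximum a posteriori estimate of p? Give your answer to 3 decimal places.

p̂_MAP = 0.355

Prior: Beta(10, 11.2).
Data: 1 success in 9 trials (from the sequence). The binomial likelihood contributes p(1−p)^8, so the posterior is Beta(10+1, 11.2+8) = Beta(11, 19.2).
For Beta(a, b) with a, b > 1 the mode is (a−1)/(a+b−2) = 10/28.2 ≈ 0.355.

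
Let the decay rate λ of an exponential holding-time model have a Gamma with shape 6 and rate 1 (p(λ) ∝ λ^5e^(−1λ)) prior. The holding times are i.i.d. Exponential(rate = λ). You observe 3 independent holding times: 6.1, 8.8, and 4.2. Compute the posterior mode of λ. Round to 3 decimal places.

λ̂_MAP = 0.398

The Exponential(rate=λ) likelihood is ∝ λ^n e^(−λΣtᵢ). Here n = 3 and Σtᵢ = 6.1 + 8.8 + 4.2 = 19.1.
Posterior ∝ λ^5e^(−1λ) · λ^3e^(−19.1λ) = λ^8e^(−20.1λ), i.e. Gamma(9, 20.1).
Mode = (a−1)/b = 8/20.1 ≈ 0.398.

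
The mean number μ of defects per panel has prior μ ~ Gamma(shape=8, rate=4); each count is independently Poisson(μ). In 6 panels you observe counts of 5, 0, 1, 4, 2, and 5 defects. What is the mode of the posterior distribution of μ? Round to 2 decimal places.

Σxᵢ = 5+0+1+4+2+5 = 17, with n = 6.
Posterior ∝ μ^7e^(−4μ) · μ^17e^(−6μ) = μ^24e^(−10μ), i.e. Gamma(shape=25, rate=10).
The mode of a Gamma(a, b) with a ≥ 1 (shape–rate) is (a−1)/b = 24/10 ≈ 2.40.

μ̂_MAP = 2.40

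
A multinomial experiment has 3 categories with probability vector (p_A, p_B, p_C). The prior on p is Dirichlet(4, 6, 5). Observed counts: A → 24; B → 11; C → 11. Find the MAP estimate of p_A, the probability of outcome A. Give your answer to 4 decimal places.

MAP estimate of p_A = 0.4655

The posterior is Dirichlet(αᵢ + nᵢ) = Dirichlet(28, 17, 16).
For a Dirichlet(a₁,…,a_K) with all aᵢ > 1, the mode has j-th component (aⱼ − 1)/(Σaᵢ − K).
Here Σaᵢ = 61 and K = 3, so p_A = (28 − 1)/(61 − 3) = 27/58 ≈ 0.4655.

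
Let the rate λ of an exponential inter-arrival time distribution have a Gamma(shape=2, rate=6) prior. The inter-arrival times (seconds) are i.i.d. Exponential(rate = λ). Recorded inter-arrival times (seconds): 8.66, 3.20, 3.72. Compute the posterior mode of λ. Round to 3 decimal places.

λ̂_MAP = 0.185

The Exponential(rate=λ) likelihood is ∝ λ^n e^(−λΣtᵢ). Here n = 3 and Σtᵢ = 8.66 + 3.20 + 3.72 = 15.58.
Posterior ∝ λe^(−6λ) · λ^3e^(−15.58λ) = λ^4e^(−21.58λ), i.e. Gamma(5, 21.58).
Mode = (a−1)/b = 4/21.58 ≈ 0.185.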